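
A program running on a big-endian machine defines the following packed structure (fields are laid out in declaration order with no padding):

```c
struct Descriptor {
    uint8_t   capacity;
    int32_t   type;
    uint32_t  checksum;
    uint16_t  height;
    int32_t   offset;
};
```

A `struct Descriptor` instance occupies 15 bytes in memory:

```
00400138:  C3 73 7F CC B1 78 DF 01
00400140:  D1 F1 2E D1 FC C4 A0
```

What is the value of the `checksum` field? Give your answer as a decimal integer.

2027880913

`checksum` follows `capacity` (1 B), `type` (4 B), so it starts at offset 1 + 4 = 5 and occupies 4 bytes.
Bytes at offsets 5..8: 78 DF 01 D1.
Big-endian stores the most-significant byte at the lowest address.
The bytes are already most-significant first: 0x78DF01D1.
0x78DF01D1 = 2027880913.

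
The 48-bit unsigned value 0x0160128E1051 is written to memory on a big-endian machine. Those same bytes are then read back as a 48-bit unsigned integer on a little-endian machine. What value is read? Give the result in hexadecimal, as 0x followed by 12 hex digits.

0x51108E126001

Stored big-endian, the bytes at ascending addresses are 01 60 12 8E 10 51.
Read back as little-endian, the first byte is least significant, giving 0x51108E126001.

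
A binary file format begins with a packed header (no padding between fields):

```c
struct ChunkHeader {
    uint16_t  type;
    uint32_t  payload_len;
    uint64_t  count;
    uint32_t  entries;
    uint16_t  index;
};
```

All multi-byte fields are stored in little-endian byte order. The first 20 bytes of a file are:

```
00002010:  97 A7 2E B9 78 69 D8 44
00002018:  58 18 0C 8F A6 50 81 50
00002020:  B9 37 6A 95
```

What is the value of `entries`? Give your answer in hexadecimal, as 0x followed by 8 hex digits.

`entries` follows `type` (2 B), `payload_len` (4 B), `count` (8 B), so it starts at offset 2 + 4 + 8 = 14 and occupies 4 bytes.
Bytes at offsets 14..17: 81 50 B9 37.
Little-endian stores the least-significant byte at the lowest address.
Reassemble most-significant byte first: 37 B9 50 81 → 0x37B95081.

0x37B95081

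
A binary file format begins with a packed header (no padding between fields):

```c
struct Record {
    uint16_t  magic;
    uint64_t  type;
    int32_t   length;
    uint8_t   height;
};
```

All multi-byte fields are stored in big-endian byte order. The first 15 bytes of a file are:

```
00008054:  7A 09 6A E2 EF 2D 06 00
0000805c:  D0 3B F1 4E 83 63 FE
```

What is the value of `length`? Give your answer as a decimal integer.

`length` follows `magic` (2 B), `type` (8 B), so it starts at offset 2 + 8 = 10 and occupies 4 bytes.
Bytes at offsets 10..13: F1 4E 83 63.
In big-endian order the high byte comes first in memory.
The bytes are already most-significant first: 0xF14E8363.
Top bit is set, so as a signed 32-bit value this is 0xF14E8363 − 2^32 = -246512797.

-246512797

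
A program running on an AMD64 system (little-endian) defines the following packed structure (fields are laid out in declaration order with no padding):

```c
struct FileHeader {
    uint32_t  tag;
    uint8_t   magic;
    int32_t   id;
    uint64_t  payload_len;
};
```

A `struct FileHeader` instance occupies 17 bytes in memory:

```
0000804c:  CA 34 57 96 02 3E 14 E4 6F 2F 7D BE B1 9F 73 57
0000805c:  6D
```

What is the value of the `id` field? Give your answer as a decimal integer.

`id` follows `tag` (4 B), `magic` (1 B), so it starts at offset 4 + 1 = 5 and occupies 4 bytes.
Bytes at offsets 5..8: 3E 14 E4 6F.
In little-endian order the low byte comes first in memory.
Reassemble most-significant byte first: 6F E4 14 3E → 0x6FE4143E.
0x6FE4143E = 1877218366.

1877218366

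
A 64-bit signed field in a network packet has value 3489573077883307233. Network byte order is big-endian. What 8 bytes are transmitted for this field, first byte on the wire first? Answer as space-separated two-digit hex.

30 6D 74 39 CD 00 44 E1

3489573077883307233 in hexadecimal, padded to 64 bits, is 0x306D7439CD0044E1.
Split into bytes (most-significant first): 30 6D 74 39 CD 00 44 E1.
Big-endian stores the most-significant byte at the lowest address.
So the memory order matches the most-significant-first order: 30 6D 74 39 CD 00 44 E1.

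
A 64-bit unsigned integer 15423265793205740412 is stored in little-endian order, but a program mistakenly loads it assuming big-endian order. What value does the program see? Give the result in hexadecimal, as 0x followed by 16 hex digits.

15423265793205740412 in 64-bit hexadecimal is 0xD60A7285E076237C.
Stored little-endian, the bytes at ascending addresses are 7C 23 76 E0 85 72 0A D6.
Read back as big-endian, the last byte is least significant, giving 0x7C2376E085720AD6.

0x7C2376E085720AD6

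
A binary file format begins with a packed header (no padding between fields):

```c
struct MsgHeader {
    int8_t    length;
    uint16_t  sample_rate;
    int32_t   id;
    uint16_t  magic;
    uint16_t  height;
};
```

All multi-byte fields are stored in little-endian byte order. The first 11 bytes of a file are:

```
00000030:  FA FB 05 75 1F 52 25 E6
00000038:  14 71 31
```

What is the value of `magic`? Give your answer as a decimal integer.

`magic` follows `length` (1 B), `sample_rate` (2 B), `id` (4 B), so it starts at offset 1 + 2 + 4 = 7 and occupies 2 bytes.
Bytes at offsets 7..8: E6 14.
Little-endian: lowest address holds the least-significant byte.
Reassemble most-significant byte first: 14 E6 → 0x14E6.
0x14E6 = 5350.

5350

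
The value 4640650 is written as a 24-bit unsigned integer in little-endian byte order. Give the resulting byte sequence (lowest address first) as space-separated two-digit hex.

8A CF 46

4640650 in hexadecimal, padded to 24 bits, is 0x46CF8A.
Split into bytes (most-significant first): 46 CF 8A.
Little-endian stores the least-significant byte at the lowest address.
So at ascending addresses the bytes are 8A CF 46.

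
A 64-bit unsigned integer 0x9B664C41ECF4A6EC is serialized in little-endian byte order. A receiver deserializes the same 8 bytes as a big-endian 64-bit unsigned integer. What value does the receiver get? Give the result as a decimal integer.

17052586334629947035

Stored little-endian, the bytes at ascending addresses are EC A6 F4 EC 41 4C 66 9B.
Read back as big-endian, the last byte is least significant, giving 0xECA6F4EC414C669B.
0xECA6F4EC414C669B = 17052586334629947035.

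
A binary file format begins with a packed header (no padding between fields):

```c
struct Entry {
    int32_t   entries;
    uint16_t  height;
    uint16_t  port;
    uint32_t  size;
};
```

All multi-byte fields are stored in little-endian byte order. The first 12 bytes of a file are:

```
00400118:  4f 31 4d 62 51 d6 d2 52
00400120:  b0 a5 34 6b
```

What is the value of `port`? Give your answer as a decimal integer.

`port` follows `entries` (4 B), `height` (2 B), so it starts at offset 4 + 2 = 6 and occupies 2 bytes.
Bytes at offsets 6..7: D2 52.
Little-endian: lowest address holds the least-significant byte.
Reassemble most-significant byte first: 52 D2 → 0x52D2.
0x52D2 = 21202.

21202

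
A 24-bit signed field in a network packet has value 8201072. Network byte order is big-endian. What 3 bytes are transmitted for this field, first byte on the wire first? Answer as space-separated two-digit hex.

8201072 in hexadecimal, padded to 24 bits, is 0x7D2370.
Split into bytes (most-significant first): 7D 23 70.
Big-endian: lowest address holds the most-significant byte.
So the memory order matches the most-significant-first order: 7D 23 70.

7D 23 70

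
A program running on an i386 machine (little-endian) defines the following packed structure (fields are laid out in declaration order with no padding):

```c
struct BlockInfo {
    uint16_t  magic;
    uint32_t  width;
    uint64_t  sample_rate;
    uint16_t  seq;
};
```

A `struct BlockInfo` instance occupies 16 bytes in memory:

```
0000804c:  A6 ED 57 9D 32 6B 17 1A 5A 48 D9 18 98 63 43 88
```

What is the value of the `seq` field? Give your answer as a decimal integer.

`seq` follows `magic` (2 B), `width` (4 B), `sample_rate` (8 B), so it starts at offset 2 + 4 + 8 = 14 and occupies 2 bytes.
Bytes at offsets 14..15: 43 88.
In little-endian order the low byte comes first in memory.
Reassemble most-significant byte first: 88 43 → 0x8843.
0x8843 = 34883.

34883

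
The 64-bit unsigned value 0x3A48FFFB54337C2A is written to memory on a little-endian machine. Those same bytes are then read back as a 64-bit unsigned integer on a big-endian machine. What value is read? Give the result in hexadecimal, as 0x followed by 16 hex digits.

0x2A7C3354FBFF483A

Stored little-endian, the bytes at ascending addresses are 2A 7C 33 54 FB FF 48 3A.
Read back as big-endian, the last byte is least significant, giving 0x2A7C3354FBFF483A.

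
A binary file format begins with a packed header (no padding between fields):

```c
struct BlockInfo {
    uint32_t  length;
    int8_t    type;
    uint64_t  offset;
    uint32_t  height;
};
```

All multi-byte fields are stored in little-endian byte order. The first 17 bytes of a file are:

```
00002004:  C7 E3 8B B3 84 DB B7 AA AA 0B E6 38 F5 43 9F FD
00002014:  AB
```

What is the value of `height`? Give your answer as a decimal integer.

`height` follows `length` (4 B), `type` (1 B), `offset` (8 B), so it starts at offset 4 + 1 + 8 = 13 and occupies 4 bytes.
Bytes at offsets 13..16: 43 9F FD AB.
Little-endian stores the least-significant byte at the lowest address.
Reassemble most-significant byte first: AB FD 9F 43 → 0xABFD9F43.
0xABFD9F43 = 2885525315.

2885525315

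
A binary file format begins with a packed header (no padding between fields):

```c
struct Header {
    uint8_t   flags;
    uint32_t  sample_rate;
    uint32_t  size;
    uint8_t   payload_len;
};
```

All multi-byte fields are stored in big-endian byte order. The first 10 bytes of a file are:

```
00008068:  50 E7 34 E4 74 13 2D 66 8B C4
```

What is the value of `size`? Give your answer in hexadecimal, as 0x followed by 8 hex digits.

0x132D668B

`size` follows `flags` (1 B), `sample_rate` (4 B), so it starts at offset 1 + 4 = 5 and occupies 4 bytes.
Bytes at offsets 5..8: 13 2D 66 8B.
Big-endian stores the most-significant byte at the lowest address.
The bytes are already most-significant first: 0x132D668B.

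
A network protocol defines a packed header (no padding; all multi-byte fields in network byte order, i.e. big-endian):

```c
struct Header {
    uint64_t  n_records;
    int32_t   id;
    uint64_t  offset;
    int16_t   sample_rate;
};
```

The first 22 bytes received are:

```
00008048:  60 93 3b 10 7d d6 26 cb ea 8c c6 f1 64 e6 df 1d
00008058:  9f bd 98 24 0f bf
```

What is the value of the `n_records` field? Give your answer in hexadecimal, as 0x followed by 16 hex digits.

0x60933B107DD626CB

`n_records` is the first field, at byte offset 0, occupying 8 bytes.
Bytes at offsets 0..7: 60 93 3B 10 7D D6 26 CB.
Big-endian: lowest address holds the most-significant byte.
The bytes are already most-significant first: 0x60933B107DD626CB.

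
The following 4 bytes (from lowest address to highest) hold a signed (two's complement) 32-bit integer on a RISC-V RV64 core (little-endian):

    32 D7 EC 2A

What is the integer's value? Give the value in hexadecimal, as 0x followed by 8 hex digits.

Little-endian stores the least-significant byte at the lowest address.
Reassemble most-significant byte first: 2A EC D7 32 → 0x2AECD732.

0x2AECD732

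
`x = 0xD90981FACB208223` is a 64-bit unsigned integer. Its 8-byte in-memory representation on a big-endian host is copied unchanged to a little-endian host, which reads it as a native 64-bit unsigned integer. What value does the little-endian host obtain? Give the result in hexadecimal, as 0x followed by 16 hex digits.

0x238220CBFA8109D9

Stored big-endian, the bytes at ascending addresses are D9 09 81 FA CB 20 82 23.
Read back as little-endian, the first byte is least significant, giving 0x238220CBFA8109D9.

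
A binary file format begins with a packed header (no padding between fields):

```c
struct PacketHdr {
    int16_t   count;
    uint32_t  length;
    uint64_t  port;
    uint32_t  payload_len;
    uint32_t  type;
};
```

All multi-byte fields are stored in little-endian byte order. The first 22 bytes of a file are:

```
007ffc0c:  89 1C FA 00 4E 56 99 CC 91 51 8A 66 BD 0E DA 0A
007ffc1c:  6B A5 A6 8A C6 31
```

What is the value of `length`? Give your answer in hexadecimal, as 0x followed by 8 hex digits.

`length` follows `count` (2 bytes), so it starts at byte offset 2 and occupies 4 bytes.
Bytes at offsets 2..5: FA 00 4E 56.
In little-endian order the low byte comes first in memory.
Reassemble most-significant byte first: 56 4E 00 FA → 0x564E00FA.

0x564E00FA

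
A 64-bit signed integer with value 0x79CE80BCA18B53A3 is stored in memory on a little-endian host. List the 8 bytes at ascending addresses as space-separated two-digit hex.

A3 53 8B A1 BC 80 CE 79

Split into bytes (most-significant first): 79 CE 80 BC A1 8B 53 A3.
Little-endian: lowest address holds the least-significant byte.
So at ascending addresses the bytes are A3 53 8B A1 BC 80 CE 79.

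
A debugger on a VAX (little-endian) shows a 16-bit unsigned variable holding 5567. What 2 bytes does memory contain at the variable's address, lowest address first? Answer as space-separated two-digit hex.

BF 15

5567 in hexadecimal, padded to 16 bits, is 0x15BF.
Split into bytes (most-significant first): 15 BF.
In little-endian order the low byte comes first in memory.
So at ascending addresses the bytes are BF 15.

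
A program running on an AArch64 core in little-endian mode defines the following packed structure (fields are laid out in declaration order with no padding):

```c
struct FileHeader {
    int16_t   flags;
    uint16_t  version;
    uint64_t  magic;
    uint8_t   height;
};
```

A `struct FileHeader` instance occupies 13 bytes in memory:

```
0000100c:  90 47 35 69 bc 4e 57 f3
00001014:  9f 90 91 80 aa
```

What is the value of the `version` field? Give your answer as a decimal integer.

26933

`version` follows `flags` (2 bytes), so it starts at byte offset 2 and occupies 2 bytes.
Bytes at offsets 2..3: 35 69.
In little-endian order the low byte comes first in memory.
Reassemble most-significant byte first: 69 35 → 0x6935.
0x6935 = 26933.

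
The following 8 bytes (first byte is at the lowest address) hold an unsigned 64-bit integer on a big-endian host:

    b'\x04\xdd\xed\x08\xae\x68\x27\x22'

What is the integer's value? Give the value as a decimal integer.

350696967546349346

Big-endian stores the most-significant byte at the lowest address.
The bytes are already most-significant first: 0x04DDED08AE682722.
0x04DDED08AE682722 = 350696967546349346.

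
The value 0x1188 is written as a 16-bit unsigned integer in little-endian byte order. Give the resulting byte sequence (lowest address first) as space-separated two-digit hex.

88 11

Split into bytes (most-significant first): 11 88.
In little-endian order the low byte comes first in memory.
So at ascending addresses the bytes are 88 11.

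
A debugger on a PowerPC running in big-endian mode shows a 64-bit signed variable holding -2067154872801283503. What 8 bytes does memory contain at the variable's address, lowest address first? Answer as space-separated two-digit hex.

E3 4F FD 98 6E F6 32 51

Two's complement of -2067154872801283503 in 64 bits: 2067154872801283503 = 0x1CB002679109CDAF; invert → 0xE34FFD986EF63250; add 1 → 0xE34FFD986EF63251.
Split into bytes (most-significant first): E3 4F FD 98 6E F6 32 51.
In big-endian order the high byte comes first in memory.
So the memory order matches the most-significant-first order: E3 4F FD 98 6E F6 32 51.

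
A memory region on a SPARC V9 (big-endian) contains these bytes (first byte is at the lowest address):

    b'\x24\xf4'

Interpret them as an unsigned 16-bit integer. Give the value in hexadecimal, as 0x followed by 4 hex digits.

0x24F4

Big-endian stores the most-significant byte at the lowest address.
The bytes are already most-significant first: 0x24F4.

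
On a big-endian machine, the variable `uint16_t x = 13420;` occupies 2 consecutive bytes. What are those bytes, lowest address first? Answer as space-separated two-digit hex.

34 6C

13420 in hexadecimal, padded to 16 bits, is 0x346C.
Split into bytes (most-significant first): 34 6C.
Big-endian: lowest address holds the most-significant byte.
So the memory order matches the most-significant-first order: 34 6C.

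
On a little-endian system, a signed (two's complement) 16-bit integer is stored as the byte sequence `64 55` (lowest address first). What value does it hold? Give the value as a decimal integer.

21860

Little-endian: lowest address holds the least-significant byte.
Reassemble most-significant byte first: 55 64 → 0x5564.
0x5564 = 21860.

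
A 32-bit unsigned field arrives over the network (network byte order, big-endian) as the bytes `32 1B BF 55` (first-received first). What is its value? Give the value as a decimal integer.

840679253

Big-endian: lowest address holds the most-significant byte.
The bytes are already most-significant first: 0x321BBF55.
0x321BBF55 = 840679253.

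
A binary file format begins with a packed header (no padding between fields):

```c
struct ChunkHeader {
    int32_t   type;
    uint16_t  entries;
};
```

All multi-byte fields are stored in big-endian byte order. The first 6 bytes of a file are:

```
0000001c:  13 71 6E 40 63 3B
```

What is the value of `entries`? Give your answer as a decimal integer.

`entries` follows `type` (4 bytes), so it starts at byte offset 4 and occupies 2 bytes.
Bytes at offsets 4..5: 63 3B.
Big-endian stores the most-significant byte at the lowest address.
The bytes are already most-significant first: 0x633B.
0x633B = 25403.

25403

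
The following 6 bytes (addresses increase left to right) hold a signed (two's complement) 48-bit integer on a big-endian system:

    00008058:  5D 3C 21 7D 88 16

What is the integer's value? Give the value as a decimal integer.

102512841295894

Big-endian stores the most-significant byte at the lowest address.
The bytes are already most-significant first: 0x5D3C217D8816.
0x5D3C217D8816 = 102512841295894.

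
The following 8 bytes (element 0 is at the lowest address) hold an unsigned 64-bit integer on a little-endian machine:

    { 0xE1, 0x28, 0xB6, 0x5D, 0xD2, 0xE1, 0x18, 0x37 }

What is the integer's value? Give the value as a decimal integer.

Little-endian stores the least-significant byte at the lowest address.
Reassemble most-significant byte first: 37 18 E1 D2 5D B6 28 E1 → 0x3718E1D25DB628E1.
0x3718E1D25DB628E1 = 3970171365158693089.

3970171365158693089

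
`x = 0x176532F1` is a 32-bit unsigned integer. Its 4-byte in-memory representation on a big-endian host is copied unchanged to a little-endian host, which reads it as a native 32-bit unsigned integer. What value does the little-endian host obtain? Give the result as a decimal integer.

4046611735

Stored big-endian, the bytes at ascending addresses are 17 65 32 F1.
Read back as little-endian, the first byte is least significant, giving 0xF1326517.
0xF1326517 = 4046611735.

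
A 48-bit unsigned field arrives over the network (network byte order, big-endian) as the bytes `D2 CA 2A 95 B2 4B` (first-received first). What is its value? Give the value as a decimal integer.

Big-endian stores the most-significant byte at the lowest address.
The bytes are already most-significant first: 0xD2CA2A95B24B.
0xD2CA2A95B24B = 231765739680331.

231765739680331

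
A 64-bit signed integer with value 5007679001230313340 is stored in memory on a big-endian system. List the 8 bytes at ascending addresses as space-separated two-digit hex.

45 7E D9 85 11 84 07 7C

5007679001230313340 in hexadecimal, padded to 64 bits, is 0x457ED9851184077C.
Split into bytes (most-significant first): 45 7E D9 85 11 84 07 7C.
Big-endian stores the most-significant byte at the lowest address.
So the memory order matches the most-significant-first order: 45 7E D9 85 11 84 07 7C.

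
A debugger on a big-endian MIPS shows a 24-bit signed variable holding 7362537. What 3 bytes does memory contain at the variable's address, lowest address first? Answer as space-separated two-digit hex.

70 57 E9

7362537 in hexadecimal, padded to 24 bits, is 0x7057E9.
Split into bytes (most-significant first): 70 57 E9.
Big-endian stores the most-significant byte at the lowest address.
So the memory order matches the most-significant-first order: 70 57 E9.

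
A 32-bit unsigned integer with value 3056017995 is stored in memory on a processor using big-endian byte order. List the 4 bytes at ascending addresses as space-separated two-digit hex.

B6 27 22 4B

3056017995 in hexadecimal, padded to 32 bits, is 0xB627224B.
Split into bytes (most-significant first): B6 27 22 4B.
Big-endian stores the most-significant byte at the lowest address.
So the memory order matches the most-significant-first order: B6 27 22 4B.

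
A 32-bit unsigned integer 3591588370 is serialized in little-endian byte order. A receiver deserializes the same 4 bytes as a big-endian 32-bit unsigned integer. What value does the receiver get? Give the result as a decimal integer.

306844630

3591588370 in 32-bit hexadecimal is 0xD6134A12.
Stored little-endian, the bytes at ascending addresses are 12 4A 13 D6.
Read back as big-endian, the last byte is least significant, giving 0x124A13D6.
0x124A13D6 = 306844630.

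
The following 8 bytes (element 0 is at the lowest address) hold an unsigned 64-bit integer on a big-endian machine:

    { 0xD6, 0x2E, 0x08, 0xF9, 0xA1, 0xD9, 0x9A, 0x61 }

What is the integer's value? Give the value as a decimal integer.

15433282841300540001

Big-endian stores the most-significant byte at the lowest address.
The bytes are already most-significant first: 0xD62E08F9A1D99A61.
0xD62E08F9A1D99A61 = 15433282841300540001.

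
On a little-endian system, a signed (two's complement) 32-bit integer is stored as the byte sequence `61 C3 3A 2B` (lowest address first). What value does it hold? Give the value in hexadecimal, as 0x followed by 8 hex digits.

0x2B3AC361

Little-endian stores the least-significant byte at the lowest address.
Reassemble most-significant byte first: 2B 3A C3 61 → 0x2B3AC361.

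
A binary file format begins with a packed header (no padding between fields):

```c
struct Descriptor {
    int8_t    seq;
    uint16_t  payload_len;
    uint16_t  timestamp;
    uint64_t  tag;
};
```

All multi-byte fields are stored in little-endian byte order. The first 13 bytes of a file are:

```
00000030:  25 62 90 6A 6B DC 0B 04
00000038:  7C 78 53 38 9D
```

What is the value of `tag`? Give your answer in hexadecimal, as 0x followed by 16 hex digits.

`tag` follows `seq` (1 B), `payload_len` (2 B), `timestamp` (2 B), so it starts at offset 1 + 2 + 2 = 5 and occupies 8 bytes.
Bytes at offsets 5..12: DC 0B 04 7C 78 53 38 9D.
Little-endian stores the least-significant byte at the lowest address.
Reassemble most-significant byte first: 9D 38 53 78 7C 04 0B DC → 0x9D3853787C040BDC.

0x9D3853787C040BDC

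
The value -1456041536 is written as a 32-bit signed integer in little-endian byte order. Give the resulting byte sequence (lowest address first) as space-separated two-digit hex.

Two's complement of -1456041536 in 32 bits: 1456041536 = 0x56C96E40; invert → 0xA93691BF; add 1 → 0xA93691C0.
Split into bytes (most-significant first): A9 36 91 C0.
In little-endian order the low byte comes first in memory.
So at ascending addresses the bytes are C0 91 36 A9.

C0 91 36 A9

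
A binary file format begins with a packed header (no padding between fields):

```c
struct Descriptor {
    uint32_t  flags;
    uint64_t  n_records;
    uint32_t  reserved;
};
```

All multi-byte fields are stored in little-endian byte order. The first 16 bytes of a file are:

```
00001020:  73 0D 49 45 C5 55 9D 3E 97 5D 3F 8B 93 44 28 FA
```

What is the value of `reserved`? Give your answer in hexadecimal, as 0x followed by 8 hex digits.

0xFA284493

`reserved` follows `flags` (4 B), `n_records` (8 B), so it starts at offset 4 + 8 = 12 and occupies 4 bytes.
Bytes at offsets 12..15: 93 44 28 FA.
In little-endian order the low byte comes first in memory.
Reassemble most-significant byte first: FA 28 44 93 → 0xFA284493.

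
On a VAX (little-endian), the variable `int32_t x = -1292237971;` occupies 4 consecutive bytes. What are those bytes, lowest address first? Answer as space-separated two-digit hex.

Two's complement of -1292237971 in 32 bits: 1292237971 = 0x4D05FC93; invert → 0xB2FA036C; add 1 → 0xB2FA036D.
Split into bytes (most-significant first): B2 FA 03 6D.
Little-endian: lowest address holds the least-significant byte.
So at ascending addresses the bytes are 6D 03 FA B2.

6D 03 FA B2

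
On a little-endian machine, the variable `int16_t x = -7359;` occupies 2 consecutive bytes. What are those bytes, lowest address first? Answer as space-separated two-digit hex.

Two's complement of -7359 in 16 bits: 7359 = 0x1CBF; invert → 0xE340; add 1 → 0xE341.
Split into bytes (most-significant first): E3 41.
In little-endian order the low byte comes first in memory.
So at ascending addresses the bytes are 41 E3.

41 E3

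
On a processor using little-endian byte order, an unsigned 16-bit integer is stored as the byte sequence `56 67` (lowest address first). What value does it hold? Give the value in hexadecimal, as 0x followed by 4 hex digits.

Little-endian: lowest address holds the least-significant byte.
Reassemble most-significant byte first: 67 56 → 0x6756.

0x6756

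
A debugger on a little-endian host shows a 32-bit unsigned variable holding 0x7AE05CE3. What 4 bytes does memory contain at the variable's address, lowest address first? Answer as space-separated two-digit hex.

Split into bytes (most-significant first): 7A E0 5C E3.
Little-endian: lowest address holds the least-significant byte.
So at ascending addresses the bytes are E3 5C E0 7A.

E3 5C E0 7A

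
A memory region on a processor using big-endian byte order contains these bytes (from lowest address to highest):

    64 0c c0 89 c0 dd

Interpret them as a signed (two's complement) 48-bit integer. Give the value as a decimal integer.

Big-endian: lowest address holds the most-significant byte.
The bytes are already most-significant first: 0x640CC089C0DD.
0x640CC089C0DD = 110005932638429.

110005932638429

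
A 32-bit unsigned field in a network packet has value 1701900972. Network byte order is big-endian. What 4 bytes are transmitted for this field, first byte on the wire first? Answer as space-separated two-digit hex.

65 70 F2 AC

1701900972 in hexadecimal, padded to 32 bits, is 0x6570F2AC.
Split into bytes (most-significant first): 65 70 F2 AC.
In big-endian order the high byte comes first in memory.
So the memory order matches the most-significant-first order: 65 70 F2 AC.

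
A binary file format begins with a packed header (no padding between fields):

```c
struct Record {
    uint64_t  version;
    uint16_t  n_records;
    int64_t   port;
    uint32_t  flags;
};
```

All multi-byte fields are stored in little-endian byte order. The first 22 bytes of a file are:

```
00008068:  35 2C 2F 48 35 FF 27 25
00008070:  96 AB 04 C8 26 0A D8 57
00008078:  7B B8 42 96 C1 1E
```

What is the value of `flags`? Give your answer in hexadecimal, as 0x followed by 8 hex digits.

0x1EC19642

`flags` follows `version` (8 B), `n_records` (2 B), `port` (8 B), so it starts at offset 8 + 2 + 8 = 18 and occupies 4 bytes.
Bytes at offsets 18..21: 42 96 C1 1E.
Little-endian stores the least-significant byte at the lowest address.
Reassemble most-significant byte first: 1E C1 96 42 → 0x1EC19642.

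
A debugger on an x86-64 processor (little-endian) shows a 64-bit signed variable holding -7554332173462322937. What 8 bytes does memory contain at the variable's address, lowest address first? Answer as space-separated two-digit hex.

Two's complement of -7554332173462322937 in 64 bits: 7554332173462322937 = 0x68D661165286BEF9; invert → 0x97299EE9AD794106; add 1 → 0x97299EE9AD794107.
Split into bytes (most-significant first): 97 29 9E E9 AD 79 41 07.
Little-endian stores the least-significant byte at the lowest address.
So at ascending addresses the bytes are 07 41 79 AD E9 9E 29 97.

07 41 79 AD E9 9E 29 97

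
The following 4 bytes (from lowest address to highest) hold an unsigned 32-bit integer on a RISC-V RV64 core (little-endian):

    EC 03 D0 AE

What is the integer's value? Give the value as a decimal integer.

Little-endian stores the least-significant byte at the lowest address.
Reassemble most-significant byte first: AE D0 03 EC → 0xAED003EC.
0xAED003EC = 2932868076.

2932868076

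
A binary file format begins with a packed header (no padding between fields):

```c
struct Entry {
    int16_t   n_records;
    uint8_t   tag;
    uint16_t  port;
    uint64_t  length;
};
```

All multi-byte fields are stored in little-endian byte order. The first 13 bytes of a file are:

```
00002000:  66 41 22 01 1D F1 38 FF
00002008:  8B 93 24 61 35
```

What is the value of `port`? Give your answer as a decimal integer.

7425

`port` follows `n_records` (2 B), `tag` (1 B), so it starts at offset 2 + 1 = 3 and occupies 2 bytes.
Bytes at offsets 3..4: 01 1D.
In little-endian order the low byte comes first in memory.
Reassemble most-significant byte first: 1D 01 → 0x1D01.
0x1D01 = 7425.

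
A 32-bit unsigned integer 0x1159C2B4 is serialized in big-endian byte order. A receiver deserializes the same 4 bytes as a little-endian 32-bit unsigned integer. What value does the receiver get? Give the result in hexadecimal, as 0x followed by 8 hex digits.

0xB4C25911

Stored big-endian, the bytes at ascending addresses are 11 59 C2 B4.
Read back as little-endian, the first byte is least significant, giving 0xB4C25911.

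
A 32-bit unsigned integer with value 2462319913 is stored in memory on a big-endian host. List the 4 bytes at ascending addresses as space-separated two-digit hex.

92 C4 05 29

2462319913 in hexadecimal, padded to 32 bits, is 0x92C40529.
Split into bytes (most-significant first): 92 C4 05 29.
In big-endian order the high byte comes first in memory.
So the memory order matches the most-significant-first order: 92 C4 05 29.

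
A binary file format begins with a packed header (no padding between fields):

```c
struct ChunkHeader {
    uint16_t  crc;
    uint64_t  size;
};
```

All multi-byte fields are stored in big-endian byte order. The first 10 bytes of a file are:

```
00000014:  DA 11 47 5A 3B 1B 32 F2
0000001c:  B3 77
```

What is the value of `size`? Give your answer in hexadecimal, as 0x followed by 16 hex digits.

0x475A3B1B32F2B377

`size` follows `crc` (2 bytes), so it starts at byte offset 2 and occupies 8 bytes.
Bytes at offsets 2..9: 47 5A 3B 1B 32 F2 B3 77.
Big-endian: lowest address holds the most-significant byte.
The bytes are already most-significant first: 0x475A3B1B32F2B377.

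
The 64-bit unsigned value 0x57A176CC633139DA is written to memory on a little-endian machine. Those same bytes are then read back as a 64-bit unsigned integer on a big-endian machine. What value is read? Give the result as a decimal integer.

Stored little-endian, the bytes at ascending addresses are DA 39 31 63 CC 76 A1 57.
Read back as big-endian, the last byte is least significant, giving 0xDA393163CC76A157.
0xDA393163CC76A157 = 15724653878642647383.

15724653878642647383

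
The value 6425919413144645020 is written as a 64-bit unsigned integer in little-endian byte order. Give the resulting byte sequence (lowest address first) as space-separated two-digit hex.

9C ED C5 07 A9 73 2D 59

6425919413144645020 in hexadecimal, padded to 64 bits, is 0x592D73A907C5ED9C.
Split into bytes (most-significant first): 59 2D 73 A9 07 C5 ED 9C.
Little-endian: lowest address holds the least-significant byte.
So at ascending addresses the bytes are 9C ED C5 07 A9 73 2D 59.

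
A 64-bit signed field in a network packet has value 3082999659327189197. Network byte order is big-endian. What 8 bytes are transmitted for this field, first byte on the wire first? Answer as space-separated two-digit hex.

2A C9 03 DB 10 D8 F0 CD

3082999659327189197 in hexadecimal, padded to 64 bits, is 0x2AC903DB10D8F0CD.
Split into bytes (most-significant first): 2A C9 03 DB 10 D8 F0 CD.
Big-endian: lowest address holds the most-significant byte.
So the memory order matches the most-significant-first order: 2A C9 03 DB 10 D8 F0 CD.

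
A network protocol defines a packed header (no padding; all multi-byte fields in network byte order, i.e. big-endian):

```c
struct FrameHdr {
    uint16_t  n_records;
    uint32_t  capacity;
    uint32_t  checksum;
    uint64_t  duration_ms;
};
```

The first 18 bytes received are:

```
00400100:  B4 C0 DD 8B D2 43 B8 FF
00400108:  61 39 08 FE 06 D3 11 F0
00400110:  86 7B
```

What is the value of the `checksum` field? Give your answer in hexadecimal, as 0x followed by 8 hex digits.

0xB8FF6139

`checksum` follows `n_records` (2 B), `capacity` (4 B), so it starts at offset 2 + 4 = 6 and occupies 4 bytes.
Bytes at offsets 6..9: B8 FF 61 39.
Big-endian: lowest address holds the most-significant byte.
The bytes are already most-significant first: 0xB8FF6139.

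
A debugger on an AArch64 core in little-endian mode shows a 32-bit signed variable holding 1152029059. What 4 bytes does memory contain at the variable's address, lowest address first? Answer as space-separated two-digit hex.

83 91 AA 44

1152029059 in hexadecimal, padded to 32 bits, is 0x44AA9183.
Split into bytes (most-significant first): 44 AA 91 83.
Little-endian: lowest address holds the least-significant byte.
So at ascending addresses the bytes are 83 91 AA 44.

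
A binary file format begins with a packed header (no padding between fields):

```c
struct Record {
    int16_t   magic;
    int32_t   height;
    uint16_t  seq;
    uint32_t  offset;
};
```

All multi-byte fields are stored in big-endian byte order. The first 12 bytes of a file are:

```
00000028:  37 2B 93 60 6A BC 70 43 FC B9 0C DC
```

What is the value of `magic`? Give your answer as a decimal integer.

14123

`magic` is the first field, at byte offset 0, occupying 2 bytes.
Bytes at offsets 0..1: 37 2B.
Big-endian stores the most-significant byte at the lowest address.
The bytes are already most-significant first: 0x372B.
0x372B = 14123.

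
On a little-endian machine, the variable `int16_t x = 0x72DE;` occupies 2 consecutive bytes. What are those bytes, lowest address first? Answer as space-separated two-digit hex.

DE 72

Split into bytes (most-significant first): 72 DE.
Little-endian: lowest address holds the least-significant byte.
So at ascending addresses the bytes are DE 72.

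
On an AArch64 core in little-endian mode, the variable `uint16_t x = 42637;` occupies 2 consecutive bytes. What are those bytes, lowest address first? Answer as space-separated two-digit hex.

42637 in hexadecimal, padded to 16 bits, is 0xA68D.
Split into bytes (most-significant first): A6 8D.
Little-endian stores the least-significant byte at the lowest address.
So at ascending addresses the bytes are 8D A6.

8D A6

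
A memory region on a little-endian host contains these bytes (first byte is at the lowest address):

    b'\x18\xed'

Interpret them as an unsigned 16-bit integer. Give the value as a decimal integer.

60696

Little-endian: lowest address holds the least-significant byte.
Reassemble most-significant byte first: ED 18 → 0xED18.
0xED18 = 60696.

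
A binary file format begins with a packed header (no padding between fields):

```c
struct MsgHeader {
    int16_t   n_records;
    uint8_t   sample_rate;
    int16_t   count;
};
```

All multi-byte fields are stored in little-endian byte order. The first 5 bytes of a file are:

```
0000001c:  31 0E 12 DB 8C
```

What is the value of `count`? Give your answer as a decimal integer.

-29477

`count` follows `n_records` (2 B), `sample_rate` (1 B), so it starts at offset 2 + 1 = 3 and occupies 2 bytes.
Bytes at offsets 3..4: DB 8C.
Little-endian: lowest address holds the least-significant byte.
Reassemble most-significant byte first: 8C DB → 0x8CDB.
Top bit is set, so as a signed 16-bit value this is 0x8CDB − 2^16 = -29477.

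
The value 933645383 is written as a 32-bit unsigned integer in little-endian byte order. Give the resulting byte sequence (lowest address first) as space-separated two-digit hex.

47 4C A6 37

933645383 in hexadecimal, padded to 32 bits, is 0x37A64C47.
Split into bytes (most-significant first): 37 A6 4C 47.
Little-endian stores the least-significant byte at the lowest address.
So at ascending addresses the bytes are 47 4C A6 37.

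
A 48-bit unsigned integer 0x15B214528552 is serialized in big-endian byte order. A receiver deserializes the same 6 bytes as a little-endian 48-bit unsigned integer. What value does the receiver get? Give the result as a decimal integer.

Stored big-endian, the bytes at ascending addresses are 15 B2 14 52 85 52.
Read back as little-endian, the first byte is least significant, giving 0x52855214B215.
0x52855214B215 = 90732561216021.

90732561216021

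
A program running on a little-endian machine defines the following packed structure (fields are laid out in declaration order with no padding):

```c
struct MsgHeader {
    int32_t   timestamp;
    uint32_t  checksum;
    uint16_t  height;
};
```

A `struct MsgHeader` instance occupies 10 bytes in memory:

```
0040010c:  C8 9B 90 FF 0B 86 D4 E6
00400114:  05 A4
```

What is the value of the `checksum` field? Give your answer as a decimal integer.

`checksum` follows `timestamp` (4 bytes), so it starts at byte offset 4 and occupies 4 bytes.
Bytes at offsets 4..7: 0B 86 D4 E6.
Little-endian stores the least-significant byte at the lowest address.
Reassemble most-significant byte first: E6 D4 86 0B → 0xE6D4860B.
0xE6D4860B = 3872687627.

3872687627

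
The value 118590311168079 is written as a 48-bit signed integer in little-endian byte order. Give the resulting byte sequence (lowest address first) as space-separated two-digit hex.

118590311168079 in hexadecimal, padded to 48 bits, is 0x6BDB755EF84F.
Split into bytes (most-significant first): 6B DB 75 5E F8 4F.
Little-endian: lowest address holds the least-significant byte.
So at ascending addresses the bytes are 4F F8 5E 75 DB 6B.

4F F8 5E 75 DB 6B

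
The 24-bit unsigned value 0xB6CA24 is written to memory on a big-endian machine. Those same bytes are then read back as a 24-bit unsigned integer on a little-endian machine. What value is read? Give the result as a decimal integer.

Stored big-endian, the bytes at ascending addresses are B6 CA 24.
Read back as little-endian, the first byte is least significant, giving 0x24CAB6.
0x24CAB6 = 2411190.

2411190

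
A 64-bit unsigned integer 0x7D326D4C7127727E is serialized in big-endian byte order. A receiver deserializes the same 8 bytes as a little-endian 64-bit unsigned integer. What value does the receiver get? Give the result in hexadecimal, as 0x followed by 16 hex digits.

Stored big-endian, the bytes at ascending addresses are 7D 32 6D 4C 71 27 72 7E.
Read back as little-endian, the first byte is least significant, giving 0x7E7227714C6D327D.

0x7E7227714C6D327D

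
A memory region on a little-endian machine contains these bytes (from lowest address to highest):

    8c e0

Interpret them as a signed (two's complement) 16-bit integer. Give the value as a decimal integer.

Little-endian: lowest address holds the least-significant byte.
Reassemble most-significant byte first: E0 8C → 0xE08C.
Top bit is set, so as a signed 16-bit value this is 0xE08C − 2^16 = -8052.

-8052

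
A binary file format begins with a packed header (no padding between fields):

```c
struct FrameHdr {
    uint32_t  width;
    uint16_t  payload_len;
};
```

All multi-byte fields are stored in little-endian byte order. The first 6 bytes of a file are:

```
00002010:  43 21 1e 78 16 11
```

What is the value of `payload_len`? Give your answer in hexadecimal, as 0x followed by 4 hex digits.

`payload_len` follows `width` (4 bytes), so it starts at byte offset 4 and occupies 2 bytes.
Bytes at offsets 4..5: 16 11.
In little-endian order the low byte comes first in memory.
Reassemble most-significant byte first: 11 16 → 0x1116.

0x1116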